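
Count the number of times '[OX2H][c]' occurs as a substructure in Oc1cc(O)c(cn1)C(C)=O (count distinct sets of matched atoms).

2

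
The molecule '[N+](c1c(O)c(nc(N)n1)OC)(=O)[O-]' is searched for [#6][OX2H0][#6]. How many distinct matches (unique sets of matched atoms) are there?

1

[#6][OX2H0][#6] is the SMARTS for an ether: an aliphatic oxygen bridging two carbons with no H on the oxygen.
Exactly one fragment in the molecule meets all constraints, giving 1 match.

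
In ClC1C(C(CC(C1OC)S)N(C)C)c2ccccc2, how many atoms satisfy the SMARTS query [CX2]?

0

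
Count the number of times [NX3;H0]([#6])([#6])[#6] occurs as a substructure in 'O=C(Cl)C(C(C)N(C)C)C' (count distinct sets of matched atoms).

1

[NX3;H0]([#6])([#6])[#6] is the SMARTS for a tertiary amine: a trivalent nitrogen with no H, bonded to three carbons.
Exactly one fragment in the molecule meets all constraints, giving 1 match.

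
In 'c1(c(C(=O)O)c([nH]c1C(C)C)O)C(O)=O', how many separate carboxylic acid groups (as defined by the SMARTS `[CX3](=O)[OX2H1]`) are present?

2

[CX3](=O)[OX2H1] is the SMARTS for a carboxylic acid: an sp2 carbon double-bonded to O and single-bonded to an -OH oxygen.
The molecule carries 2 separate instances of a carboxylic acid group (-C(=O)OH) meeting every constraint; each maps to a distinct set of atoms, giving 2 matches.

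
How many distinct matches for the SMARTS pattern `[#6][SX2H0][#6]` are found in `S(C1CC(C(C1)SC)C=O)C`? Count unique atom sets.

2

[#6][SX2H0][#6] is the SMARTS for a thioether: an aliphatic sulfur bridging two carbons with no H on the sulfur.
The molecule carries 2 separate instances of a methylthio ether (-SCH3) meeting every constraint; each maps to a distinct set of atoms, giving 2 matches.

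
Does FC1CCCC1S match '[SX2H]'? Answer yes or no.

The pattern [SX2H] describes an aliphatic sulfur with two connections, one being H — a thiol.
The molecule carries a thiol (-SH), whose atoms satisfy every constraint of the query, so the pattern matches.

Yes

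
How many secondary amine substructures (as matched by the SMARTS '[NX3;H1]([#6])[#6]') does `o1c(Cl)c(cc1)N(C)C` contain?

0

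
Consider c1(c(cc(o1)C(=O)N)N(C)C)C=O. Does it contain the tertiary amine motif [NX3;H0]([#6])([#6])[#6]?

Yes

The pattern [NX3;H0]([#6])([#6])[#6] describes a trivalent nitrogen with no H, bonded to three carbons — a tertiary amine.
The molecule carries a dimethylamino group (-N(CH3)2), whose atoms satisfy every constraint of the query, so the pattern matches.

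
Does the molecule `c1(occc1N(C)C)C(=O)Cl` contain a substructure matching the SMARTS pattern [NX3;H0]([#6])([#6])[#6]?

The pattern [NX3;H0]([#6])([#6])[#6] describes a trivalent nitrogen with no H, bonded to three carbons — a tertiary amine.
The molecule carries a dimethylamino group (-N(CH3)2), whose atoms satisfy every constraint of the query, so the pattern matches.

Yes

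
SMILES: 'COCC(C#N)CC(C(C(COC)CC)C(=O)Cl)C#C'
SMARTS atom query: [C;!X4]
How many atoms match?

4

The query [C;!X4] means: aliphatic carbon that does not have four total connections.
Check the 20 heavy atoms by environment: 11× C (X4) → no; 2× O (X2) → no; 1× C (X3) → match; 1× O (X1) → no; 1× Cl (X1) → no; 3× C (X2) → match; 1× N (X1) → no.
Summing the matching environments: 1 + 3 = 4 matching atoms.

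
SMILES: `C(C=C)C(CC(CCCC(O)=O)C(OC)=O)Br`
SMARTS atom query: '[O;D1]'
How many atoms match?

3

Check the 17 heavy atoms by environment: 6× C (D2) → no; 4× C (D3) → no; 1× Br (D1) → no; 3× O (D1) → match; 1× O (D2) → no; 2× C (D1) → no.
That gives 3 matching atoms.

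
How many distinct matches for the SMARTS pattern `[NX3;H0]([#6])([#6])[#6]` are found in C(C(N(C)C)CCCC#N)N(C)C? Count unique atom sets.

2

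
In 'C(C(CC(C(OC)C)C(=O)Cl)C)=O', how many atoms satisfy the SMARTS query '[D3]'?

The query [D3] means: atom with exactly three heavy-atom neighbours.
Check the 13 heavy atoms by environment: 3× C (D1) → no; 4× C (D3) → match; 2× C (D2) → no; 2× O (D1) → no; 1× Cl (D1) → no; 1× O (D2) → no.
That gives 4 matching atoms.

4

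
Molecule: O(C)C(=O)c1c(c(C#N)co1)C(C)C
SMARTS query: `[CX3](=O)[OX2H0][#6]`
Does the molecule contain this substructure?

Yes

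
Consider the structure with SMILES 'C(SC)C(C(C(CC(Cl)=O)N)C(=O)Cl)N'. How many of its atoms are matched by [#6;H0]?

2

Check the 15 heavy atoms by environment: 2× C (H2) → no; 3× C (H1) → no; 2× C (H0) → match; 2× O (H0) → no; 2× Cl (H0) → no; 2× N (H2) → no; 1× S (H0) → no; 1× C (H3) → no.
That gives 2 matching atoms.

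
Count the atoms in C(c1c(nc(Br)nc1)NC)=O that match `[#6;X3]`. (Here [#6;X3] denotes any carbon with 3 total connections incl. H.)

5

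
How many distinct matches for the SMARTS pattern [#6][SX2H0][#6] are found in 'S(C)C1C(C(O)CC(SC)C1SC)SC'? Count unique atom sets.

4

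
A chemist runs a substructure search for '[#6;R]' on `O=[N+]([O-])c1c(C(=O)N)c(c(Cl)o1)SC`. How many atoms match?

The query [#6;R] means: carbon that is part of a ring.
Check the 14 heavy atoms by environment: 1× o (aromatic, in 5-ring) → no; 4× c (aromatic, in 5-ring) → match; 1× Cl (acyclic) → no; 1× S (acyclic) → no; 2× C (acyclic) → no; 1× N (charge +1, acyclic) → no; 1× O (charge -1, acyclic) → no; 2× O (acyclic) → no; 1× N (acyclic) → no.
That gives 4 matching atoms.

4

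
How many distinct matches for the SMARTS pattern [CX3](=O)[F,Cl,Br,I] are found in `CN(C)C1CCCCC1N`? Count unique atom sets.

0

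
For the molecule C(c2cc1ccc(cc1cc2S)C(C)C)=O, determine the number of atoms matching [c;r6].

10

The query [c;r6] means: aromatic carbon that belongs to a six-membered ring.
Check the 16 heavy atoms by environment: 10× c (aromatic, in 6-ring) → match; 4× C (acyclic) → no; 1× O (acyclic) → no; 1× S (acyclic) → no.
That gives 10 matching atoms.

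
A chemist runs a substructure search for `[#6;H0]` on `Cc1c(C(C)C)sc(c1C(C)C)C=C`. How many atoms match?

4

Check the 14 heavy atoms by environment: 1× s (aromatic, H0) → no; 4× c (aromatic, H0) → match; 3× C (H1) → no; 1× C (H2) → no; 5× C (H3) → no.
That gives 4 matching atoms.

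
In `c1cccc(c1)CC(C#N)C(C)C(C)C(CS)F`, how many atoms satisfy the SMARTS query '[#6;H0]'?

2

The query [#6;H0] means: any carbon with no attached hydrogen.
Check the 18 heavy atoms by environment: 2× C (H2) → no; 4× C (H1) → no; 2× C (H3) → no; 1× S (H1) → no; 1× C (H0) → match; 1× N (H0) → no; 1× F (H0) → no; 1× c (aromatic, H0) → match; 5× c (aromatic, H1) → no.
Summing the matching environments: 1 + 1 = 2 matching atoms.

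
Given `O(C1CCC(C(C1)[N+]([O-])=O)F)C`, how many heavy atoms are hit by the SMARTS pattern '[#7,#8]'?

4

The query [#7,#8] means: nitrogen or oxygen (comma = OR).
Check the 12 heavy atoms by environment: 7× C → no; 2× O → match; 1× N (charge +1) → match; 1× O (charge -1) → match; 1× F → no.
Summing the matching environments: 2 + 1 + 1 = 4 matching atoms.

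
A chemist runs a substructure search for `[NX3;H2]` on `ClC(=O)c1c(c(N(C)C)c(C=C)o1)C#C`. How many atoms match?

0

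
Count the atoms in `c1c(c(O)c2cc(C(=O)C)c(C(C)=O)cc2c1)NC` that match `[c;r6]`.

10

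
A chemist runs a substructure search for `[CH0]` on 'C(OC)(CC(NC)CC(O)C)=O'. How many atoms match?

Check the 12 heavy atoms by environment: 3× C (H3) → no; 2× C (H1) → no; 2× C (H2) → no; 1× O (H1) → no; 1× N (H1) → no; 1× C (H0) → match; 2× O (H0) → no.
That gives 1 matching atom.

1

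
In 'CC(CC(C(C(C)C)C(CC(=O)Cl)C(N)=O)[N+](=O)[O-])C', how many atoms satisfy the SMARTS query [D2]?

2

The query [D2] means: atom with exactly two heavy-atom neighbours.
Check the 20 heavy atoms by environment: 2× C (D2) → match; 7× C (D3) → no; 3× O (D1) → no; 1× N (D1) → no; 4× C (D1) → no; 1× N (charge +1, D3) → no; 1× O (charge -1, D1) → no; 1× Cl (D1) → no.
That gives 2 matching atoms.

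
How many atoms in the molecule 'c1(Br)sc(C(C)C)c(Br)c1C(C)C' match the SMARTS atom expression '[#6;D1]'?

4

The query [#6;D1] means: carbon bonded to exactly one heavy atom.
Check the 13 heavy atoms by environment: 1× s (aromatic, D2) → no; 4× c (aromatic, D3) → no; 2× C (D3) → no; 4× C (D1) → match; 2× Br (D1) → no.
That gives 4 matching atoms.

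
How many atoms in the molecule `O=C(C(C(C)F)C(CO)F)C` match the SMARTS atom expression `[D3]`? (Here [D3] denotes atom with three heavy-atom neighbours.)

Check the 11 heavy atoms by environment: 1× C (D2) → no; 4× C (D3) → match; 2× C (D1) → no; 2× F (D1) → no; 2× O (D1) → no.
That gives 4 matching atoms.

4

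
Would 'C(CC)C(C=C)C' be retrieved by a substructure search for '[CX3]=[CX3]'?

Yes

The pattern [CX3]=[CX3] describes a non-aromatic C=C double bond between two sp2 carbons — an alkene.
The molecule carries a vinyl group (-CH=CH2), whose atoms satisfy every constraint of the query, so the pattern matches.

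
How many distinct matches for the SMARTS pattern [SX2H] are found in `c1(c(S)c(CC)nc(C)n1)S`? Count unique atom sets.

[SX2H] is the SMARTS for a thiol: an aliphatic sulfur with two connections, one being H.
The molecule carries 2 separate instances of a thiol (-SH) meeting every constraint; each maps to a distinct set of atoms, giving 2 matches.

2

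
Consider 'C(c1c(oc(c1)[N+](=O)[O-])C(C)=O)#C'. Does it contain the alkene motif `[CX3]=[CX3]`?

No

The pattern [CX3]=[CX3] describes a non-aromatic C=C double bond between two sp2 carbons — an alkene.
The closest candidate here is an ethynyl group (-C#CH), but the C-C bond is a triple bond, not a double bond. No other fragment satisfies the full query, so there is no match.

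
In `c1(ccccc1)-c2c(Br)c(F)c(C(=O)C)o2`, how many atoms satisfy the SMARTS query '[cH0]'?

5

The query [cH0] means: aromatic carbon with no attached hydrogen (substituted or ring-fusion).
Check the 16 heavy atoms by environment: 1× o (aromatic, H0) → no; 5× c (aromatic, H0) → match; 1× F (H0) → no; 1× Br (H0) → no; 1× C (H0) → no; 1× O (H0) → no; 1× C (H3) → no; 5× c (aromatic, H1) → no.
That gives 5 matching atoms.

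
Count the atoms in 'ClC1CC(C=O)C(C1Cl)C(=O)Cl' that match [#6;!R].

The query [#6;!R] means: carbon not in any ring.
Check the 12 heavy atoms by environment: 5× C (in 5-ring) → no; 2× C (acyclic) → match; 2× O (acyclic) → no; 3× Cl (acyclic) → no.
That gives 2 matching atoms.

2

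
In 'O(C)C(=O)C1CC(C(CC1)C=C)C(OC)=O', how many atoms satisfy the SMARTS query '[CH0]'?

2

The query [CH0] means: aliphatic carbon with no attached hydrogen.
Check the 16 heavy atoms by environment: 4× C (H1) → no; 4× C (H2) → no; 2× C (H0) → match; 4× O (H0) → no; 2× C (H3) → no.
That gives 2 matching atoms.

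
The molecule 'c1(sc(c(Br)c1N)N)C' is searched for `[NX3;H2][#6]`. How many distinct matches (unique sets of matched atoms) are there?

[NX3;H2][#6] is the SMARTS for a primary amine: a trivalent nitrogen with two H attached to carbon.
The molecule carries 2 separate instances of a primary amino group (-NH2) meeting every constraint; each maps to a distinct set of atoms, giving 2 matches.

2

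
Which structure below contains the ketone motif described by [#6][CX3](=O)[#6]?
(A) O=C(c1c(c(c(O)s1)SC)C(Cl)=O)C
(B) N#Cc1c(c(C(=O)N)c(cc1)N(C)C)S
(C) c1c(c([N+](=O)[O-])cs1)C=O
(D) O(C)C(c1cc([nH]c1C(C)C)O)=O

[#6][CX3](=O)[#6] describes a carbonyl carbon (no H) flanked by two carbons (a ketone).
(A) contains an acetyl/ketone group (-C(=O)CH3), which satisfies every atom and bond constraint.
(B) has a primary amide (-C(=O)NH2) but one neighbour of the carbonyl carbon is N, not C.
(C) has an aldehyde (-CHO) but the carbonyl carbon has H1, so it is not flanked by two carbons.
(D) has a methyl-ester group (-C(=O)OCH3) but one neighbour of the carbonyl carbon is O, not C.
So the answer is (A).

A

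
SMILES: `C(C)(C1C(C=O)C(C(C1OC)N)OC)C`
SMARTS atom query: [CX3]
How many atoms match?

1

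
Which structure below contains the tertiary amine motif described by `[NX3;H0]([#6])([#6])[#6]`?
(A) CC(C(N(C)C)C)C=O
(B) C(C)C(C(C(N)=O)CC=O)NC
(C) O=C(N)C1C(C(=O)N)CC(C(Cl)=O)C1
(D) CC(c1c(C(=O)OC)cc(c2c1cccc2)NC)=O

A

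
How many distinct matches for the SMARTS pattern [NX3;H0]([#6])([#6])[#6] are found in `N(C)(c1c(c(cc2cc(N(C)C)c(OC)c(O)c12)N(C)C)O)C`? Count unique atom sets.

3

[NX3;H0]([#6])([#6])[#6] is the SMARTS for a tertiary amine: a trivalent nitrogen with no H, bonded to three carbons.
The molecule carries 3 separate instances of a dimethylamino group (-N(CH3)2) meeting every constraint; each maps to a distinct set of atoms, giving 3 matches.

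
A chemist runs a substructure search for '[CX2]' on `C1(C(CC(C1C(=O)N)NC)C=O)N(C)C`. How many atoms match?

0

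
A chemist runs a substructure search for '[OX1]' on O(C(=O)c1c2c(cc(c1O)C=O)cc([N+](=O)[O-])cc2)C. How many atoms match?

4

Check the 20 heavy atoms by environment: 10× c (aromatic, X3) → no; 1× N (charge +1, X3) → no; 1× O (charge -1, X1) → match; 3× O (X1) → match; 2× O (X2) → no; 2× C (X3) → no; 1× C (X4) → no.
Summing the matching environments: 1 + 3 = 4 matching atoms.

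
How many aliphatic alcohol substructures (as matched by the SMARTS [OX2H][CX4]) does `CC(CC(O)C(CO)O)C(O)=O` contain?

3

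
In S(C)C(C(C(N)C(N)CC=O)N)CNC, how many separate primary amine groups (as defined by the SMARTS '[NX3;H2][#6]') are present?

3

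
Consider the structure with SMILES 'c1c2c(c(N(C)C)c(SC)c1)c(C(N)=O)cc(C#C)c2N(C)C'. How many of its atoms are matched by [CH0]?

The query [CH0] means: aliphatic carbon with no attached hydrogen.
Check the 23 heavy atoms by environment: 7× c (aromatic, H0) → no; 3× c (aromatic, H1) → no; 1× S (H0) → no; 5× C (H3) → no; 2× C (H0) → match; 1× C (H1) → no; 2× N (H0) → no; 1× O (H0) → no; 1× N (H2) → no.
That gives 2 matching atoms.

2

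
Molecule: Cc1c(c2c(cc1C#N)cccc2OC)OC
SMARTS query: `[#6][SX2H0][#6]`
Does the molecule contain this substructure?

No

The pattern [#6][SX2H0][#6] describes an aliphatic sulfur bridging two carbons with no H on the sulfur — a thioether.
The closest candidate here is a methoxy ether (-OCH3), but the bridging atom is O, not S. No other fragment satisfies the full query, so there is no match.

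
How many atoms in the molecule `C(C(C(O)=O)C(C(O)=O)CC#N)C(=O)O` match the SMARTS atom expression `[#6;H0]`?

The query [#6;H0] means: any carbon with no attached hydrogen.
Check the 15 heavy atoms by environment: 2× C (H2) → no; 2× C (H1) → no; 4× C (H0) → match; 1× N (H0) → no; 3× O (H0) → no; 3× O (H1) → no.
That gives 4 matching atoms.

4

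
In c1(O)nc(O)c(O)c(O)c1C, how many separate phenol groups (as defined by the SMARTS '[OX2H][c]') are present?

4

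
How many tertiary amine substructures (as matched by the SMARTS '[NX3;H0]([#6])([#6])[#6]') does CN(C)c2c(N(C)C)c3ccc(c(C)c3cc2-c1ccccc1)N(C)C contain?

3

[NX3;H0]([#6])([#6])[#6] is the SMARTS for a tertiary amine: a trivalent nitrogen with no H, bonded to three carbons.
The molecule carries 3 separate instances of a dimethylamino group (-N(CH3)2) meeting every constraint; each maps to a distinct set of atoms, giving 3 matches.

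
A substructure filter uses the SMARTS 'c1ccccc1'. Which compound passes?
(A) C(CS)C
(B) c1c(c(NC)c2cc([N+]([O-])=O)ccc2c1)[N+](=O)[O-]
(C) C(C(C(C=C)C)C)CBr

B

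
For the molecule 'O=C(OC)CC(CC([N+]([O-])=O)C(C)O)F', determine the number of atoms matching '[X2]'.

2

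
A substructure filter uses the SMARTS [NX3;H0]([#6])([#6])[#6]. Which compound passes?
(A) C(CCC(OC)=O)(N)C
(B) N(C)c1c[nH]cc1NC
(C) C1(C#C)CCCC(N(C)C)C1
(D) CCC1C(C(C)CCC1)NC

C

[NX3;H0]([#6])([#6])[#6] describes a trivalent nitrogen with no H, bonded to three carbons (a tertiary amine).
(A) has a primary amino group (-NH2) but the nitrogen has H2, not H0 with three carbons.
(B) has an N-methylamino group (-NHCH3) but the nitrogen still has one H (H1), not H0.
(C) contains a dimethylamino group (-N(CH3)2), which satisfies every atom and bond constraint.
(D) has an N-methylamino group (-NHCH3) but the nitrogen still has one H (H1), not H0.
So the answer is (C).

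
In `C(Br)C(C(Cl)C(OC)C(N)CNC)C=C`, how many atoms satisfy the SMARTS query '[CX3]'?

2

The query [CX3] means: C with X3: aliphatic carbon with exactly 3 total connections.
Check the 15 heavy atoms by environment: 8× C (X4) → no; 1× Br (X1) → no; 1× O (X2) → no; 1× Cl (X1) → no; 2× N (X3) → no; 2× C (X3) → match.
That gives 2 matching atoms.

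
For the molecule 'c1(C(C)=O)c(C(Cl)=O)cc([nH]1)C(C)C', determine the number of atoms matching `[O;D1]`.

2

The query [O;D1] means: aliphatic oxygen bonded to exactly one heavy atom.
Check the 14 heavy atoms by environment: 1× n (aromatic, D2) → no; 3× c (aromatic, D3) → no; 1× c (aromatic, D2) → no; 3× C (D3) → no; 2× O (D1) → match; 1× Cl (D1) → no; 3× C (D1) → no.
That gives 2 matching atoms.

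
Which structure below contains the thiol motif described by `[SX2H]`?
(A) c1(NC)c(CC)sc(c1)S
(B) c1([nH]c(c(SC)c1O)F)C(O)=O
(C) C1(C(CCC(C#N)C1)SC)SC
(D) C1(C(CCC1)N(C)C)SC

A

[SX2H] describes an aliphatic sulfur with two connections, one being H (a thiol).
(A) contains a thiol (-SH), which satisfies every atom and bond constraint.
(B) has a hydroxyl group (-OH) but it is an -OH, not an -SH.
(C) has a methylthio ether (-SCH3) but the sulfur has H0 (bonded to two carbons), not H1.
(D) has a methylthio ether (-SCH3) but the sulfur has H0 (bonded to two carbons), not H1.
So the answer is (A).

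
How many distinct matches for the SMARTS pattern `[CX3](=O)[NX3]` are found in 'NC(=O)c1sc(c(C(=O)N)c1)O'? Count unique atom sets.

2

[CX3](=O)[NX3] is the SMARTS for an amide: a carbonyl carbon bonded to a trivalent nitrogen.
The molecule carries 2 separate instances of a primary amide (-C(=O)NH2) meeting every constraint; each maps to a distinct set of atoms, giving 2 matches.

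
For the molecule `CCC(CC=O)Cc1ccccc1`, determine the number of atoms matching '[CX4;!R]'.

The query [CX4;!R] means: aliphatic carbon with four total connections, not in a ring.
Check the 13 heavy atoms by environment: 5× C (X4, acyclic) → match; 1× C (X3, acyclic) → no; 1× O (X1, acyclic) → no; 6× c (aromatic, X3, in 6-ring) → no.
That gives 5 matching atoms.

5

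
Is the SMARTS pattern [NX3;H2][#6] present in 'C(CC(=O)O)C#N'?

No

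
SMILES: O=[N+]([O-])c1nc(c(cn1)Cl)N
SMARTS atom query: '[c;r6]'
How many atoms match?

4

The query [c;r6] means: aromatic carbon that belongs to a six-membered ring.
Check the 11 heavy atoms by environment: 2× n (aromatic, in 6-ring) → no; 4× c (aromatic, in 6-ring) → match; 1× Cl (acyclic) → no; 1× N (charge +1, acyclic) → no; 1× O (charge -1, acyclic) → no; 1× O (acyclic) → no; 1× N (acyclic) → no.
That gives 4 matching atoms.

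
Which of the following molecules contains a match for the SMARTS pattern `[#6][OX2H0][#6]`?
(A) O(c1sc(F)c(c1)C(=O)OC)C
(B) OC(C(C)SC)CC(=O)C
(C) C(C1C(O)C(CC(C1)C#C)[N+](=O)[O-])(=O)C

[#6][OX2H0][#6] describes an aliphatic oxygen bridging two carbons with no H on the oxygen (an ether).
(A) contains a methoxy ether (-OCH3), which satisfies every atom and bond constraint.
(B) has a hydroxyl group (-OH) but the oxygen has H1, not H0 bridging two carbons.
(C) has a hydroxyl group (-OH) but the oxygen has H1, not H0 bridging two carbons.
So the answer is (A).

A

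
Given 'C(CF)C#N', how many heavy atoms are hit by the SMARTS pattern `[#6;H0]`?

1

Check the 5 heavy atoms by environment: 2× C (H2) → no; 1× F (H0) → no; 1× C (H0) → match; 1× N (H0) → no.
That gives 1 matching atom.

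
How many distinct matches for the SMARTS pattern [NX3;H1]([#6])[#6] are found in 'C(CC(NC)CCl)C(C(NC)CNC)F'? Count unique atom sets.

3

[NX3;H1]([#6])[#6] is the SMARTS for a secondary amine: a trivalent nitrogen with one H, bonded to two carbons.
The molecule carries 3 separate instances of an N-methylamino group (-NHCH3) meeting every constraint; each maps to a distinct set of atoms, giving 3 matches.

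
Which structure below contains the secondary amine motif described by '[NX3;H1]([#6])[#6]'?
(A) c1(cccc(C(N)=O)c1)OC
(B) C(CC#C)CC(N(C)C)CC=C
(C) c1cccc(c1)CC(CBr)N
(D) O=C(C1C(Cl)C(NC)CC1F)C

D

[NX3;H1]([#6])[#6] describes a trivalent nitrogen with one H, bonded to two carbons (a secondary amine).
(A) has a primary amide (-C(=O)NH2) but the -C(=O)NH2 nitrogen has H2, not H1.
(B) has a dimethylamino group (-N(CH3)2) but the nitrogen has H0, not H1.
(C) has a primary amino group (-NH2) but the nitrogen has H2 and only one carbon neighbour.
(D) contains an N-methylamino group (-NHCH3), which satisfies every atom and bond constraint.
So the answer is (D).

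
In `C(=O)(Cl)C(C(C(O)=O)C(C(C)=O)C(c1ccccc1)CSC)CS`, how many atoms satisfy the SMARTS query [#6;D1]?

2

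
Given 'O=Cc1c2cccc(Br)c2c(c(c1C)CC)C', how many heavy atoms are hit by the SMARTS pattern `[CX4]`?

4

The query [CX4] means: C with X4: aliphatic carbon with exactly 4 total connections (bonds + H).
Check the 17 heavy atoms by environment: 10× c (aromatic, X3) → no; 4× C (X4) → match; 1× C (X3) → no; 1× O (X1) → no; 1× Br (X1) → no.
That gives 4 matching atoms.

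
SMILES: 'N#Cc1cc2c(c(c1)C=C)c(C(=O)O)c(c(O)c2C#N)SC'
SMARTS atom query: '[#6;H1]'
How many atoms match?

The query [#6;H1] means: any carbon bearing exactly one hydrogen.
Check the 22 heavy atoms by environment: 8× c (aromatic, H0) → no; 2× c (aromatic, H1) → match; 2× O (H1) → no; 3× C (H0) → no; 2× N (H0) → no; 1× C (H1) → match; 1× C (H2) → no; 1× O (H0) → no; 1× S (H0) → no; 1× C (H3) → no.
Summing the matching environments: 2 + 1 = 3 matching atoms.

3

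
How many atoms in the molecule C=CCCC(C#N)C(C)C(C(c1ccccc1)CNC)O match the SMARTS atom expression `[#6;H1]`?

The query [#6;H1] means: any carbon bearing exactly one hydrogen.
Check the 21 heavy atoms by environment: 4× C (H2) → no; 5× C (H1) → match; 1× c (aromatic, H0) → no; 5× c (aromatic, H1) → match; 1× O (H1) → no; 1× N (H1) → no; 2× C (H3) → no; 1× C (H0) → no; 1× N (H0) → no.
Summing the matching environments: 5 + 5 = 10 matching atoms.

10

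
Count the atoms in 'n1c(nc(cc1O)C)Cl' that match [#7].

2

Check the 9 heavy atoms by environment: 2× n (aromatic) → match; 4× c (aromatic) → no; 1× Cl → no; 1× C → no; 1× O → no.
That gives 2 matching atoms.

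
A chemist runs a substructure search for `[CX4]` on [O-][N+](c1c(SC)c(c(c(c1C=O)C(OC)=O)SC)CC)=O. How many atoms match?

5

The query [CX4] means: C with X4: aliphatic carbon with exactly 4 total connections (bonds + H).
Check the 21 heavy atoms by environment: 6× c (aromatic, X3) → no; 2× C (X3) → no; 3× O (X1) → no; 2× S (X2) → no; 5× C (X4) → match; 1× N (charge +1, X3) → no; 1× O (charge -1, X1) → no; 1× O (X2) → no.
That gives 5 matching atoms.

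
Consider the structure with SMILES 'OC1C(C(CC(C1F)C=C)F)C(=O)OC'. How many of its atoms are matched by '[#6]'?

10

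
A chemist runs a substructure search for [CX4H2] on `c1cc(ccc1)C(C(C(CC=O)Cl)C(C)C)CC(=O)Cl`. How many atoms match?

2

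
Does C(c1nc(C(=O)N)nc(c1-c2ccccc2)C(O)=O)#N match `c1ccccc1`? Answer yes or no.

Yes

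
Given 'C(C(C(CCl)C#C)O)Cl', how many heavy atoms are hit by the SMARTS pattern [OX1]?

0

Check the 9 heavy atoms by environment: 4× C (X4) → no; 2× Cl (X1) → no; 2× C (X2) → no; 1× O (X2) → no.
No environment satisfies the query, so 0 matching atoms.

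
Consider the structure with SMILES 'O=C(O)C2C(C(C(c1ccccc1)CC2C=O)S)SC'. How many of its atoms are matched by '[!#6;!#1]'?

5

The query [!#6;!#1] means: not carbon and not hydrogen — any heteroatom.
Check the 20 heavy atoms by environment: 9× C → no; 3× O → match; 6× c (aromatic) → no; 2× S → match.
Summing the matching environments: 3 + 2 = 5 matching atoms.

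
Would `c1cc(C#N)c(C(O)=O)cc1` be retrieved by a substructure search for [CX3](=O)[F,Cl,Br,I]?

No

The pattern [CX3](=O)[F,Cl,Br,I] describes a carbonyl carbon bonded to a halogen — an acyl halide.
The closest candidate here is a carboxylic acid group (-C(=O)OH), but the carbonyl is bonded to -OH, not to a halogen. No other fragment satisfies the full query, so there is no match.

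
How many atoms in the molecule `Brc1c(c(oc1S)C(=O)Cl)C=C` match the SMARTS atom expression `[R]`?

5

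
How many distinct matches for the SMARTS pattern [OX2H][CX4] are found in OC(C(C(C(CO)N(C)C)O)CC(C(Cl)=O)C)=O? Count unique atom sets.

2

[OX2H][CX4] is the SMARTS for an aliphatic alcohol: a hydroxyl oxygen bound to an sp3 (X4) carbon.
The molecule carries 2 separate instances of a hydroxyl group (-OH) meeting every constraint; each maps to a distinct set of atoms, giving 2 matches.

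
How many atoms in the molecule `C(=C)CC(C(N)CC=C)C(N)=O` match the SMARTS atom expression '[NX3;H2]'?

2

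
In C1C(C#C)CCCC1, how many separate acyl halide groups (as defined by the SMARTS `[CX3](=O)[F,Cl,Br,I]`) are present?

0

[CX3](=O)[F,Cl,Br,I] is the SMARTS for an acyl halide: a carbonyl carbon bonded to a halogen.
No fragment in the molecule satisfies every constraint, giving 0 matches.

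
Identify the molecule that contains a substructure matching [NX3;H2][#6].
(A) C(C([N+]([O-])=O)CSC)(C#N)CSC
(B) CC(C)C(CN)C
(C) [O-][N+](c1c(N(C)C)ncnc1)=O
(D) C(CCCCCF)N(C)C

B

[NX3;H2][#6] describes a trivalent nitrogen with two H attached to carbon (a primary amine).
(A) has a nitrile (-C#N) but the nitrogen is NX1 (triple-bonded), not NX3 with two H.
(B) contains a primary amino group (-NH2), which satisfies every atom and bond constraint.
(C) has a nitro group (-[N+](=O)[O-]) but the nitrogen is [N+] with no H, not NX3H2.
(D) has a dimethylamino group (-N(CH3)2) but the nitrogen has H0, not H2.
So the answer is (B).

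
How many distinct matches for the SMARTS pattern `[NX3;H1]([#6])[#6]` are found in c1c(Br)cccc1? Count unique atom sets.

0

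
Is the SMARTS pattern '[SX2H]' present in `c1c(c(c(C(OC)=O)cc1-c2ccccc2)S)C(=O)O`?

The pattern [SX2H] describes an aliphatic sulfur with two connections, one being H — a thiol.
The molecule carries a thiol (-SH), whose atoms satisfy every constraint of the query, so the pattern matches.

Yes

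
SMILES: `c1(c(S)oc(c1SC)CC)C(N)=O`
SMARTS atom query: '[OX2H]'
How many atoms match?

0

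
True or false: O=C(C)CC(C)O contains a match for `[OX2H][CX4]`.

True

The pattern [OX2H][CX4] describes a hydroxyl oxygen bound to an sp3 (X4) carbon — an aliphatic alcohol.
The molecule carries a hydroxyl group (-OH), whose atoms satisfy every constraint of the query, so the pattern matches.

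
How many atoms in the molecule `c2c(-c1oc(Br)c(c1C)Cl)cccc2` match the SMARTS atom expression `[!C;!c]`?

3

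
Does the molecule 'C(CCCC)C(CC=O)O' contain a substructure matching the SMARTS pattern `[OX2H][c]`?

No

The pattern [OX2H][c] describes a hydroxyl oxygen attached to an aromatic carbon — a phenol.
The closest candidate here is a hydroxyl group (-OH), but the -OH is on an aliphatic carbon, not an aromatic c. No other fragment satisfies the full query, so there is no match.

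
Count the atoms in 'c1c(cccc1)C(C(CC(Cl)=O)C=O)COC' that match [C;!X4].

Check the 17 heavy atoms by environment: 5× C (X4) → no; 2× C (X3) → match; 2× O (X1) → no; 1× Cl (X1) → no; 6× c (aromatic, X3) → no; 1× O (X2) → no.
That gives 2 matching atoms.

2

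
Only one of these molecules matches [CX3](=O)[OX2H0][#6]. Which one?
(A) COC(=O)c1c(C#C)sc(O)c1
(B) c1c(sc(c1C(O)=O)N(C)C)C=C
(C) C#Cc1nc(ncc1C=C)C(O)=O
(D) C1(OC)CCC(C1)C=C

A

[CX3](=O)[OX2H0][#6] describes a carbonyl carbon bonded to an oxygen that is itself bonded to carbon (no H on that O) (an ester).
(A) contains a methyl-ester group (-C(=O)OCH3), which satisfies every atom and bond constraint.
(B) has a carboxylic acid group (-C(=O)OH) but the singly-bonded O carries H (OX2H1, not H0).
(C) has a carboxylic acid group (-C(=O)OH) but the singly-bonded O carries H (OX2H1, not H0).
(D) has a methoxy ether (-OCH3) but the ether oxygen is not adjacent to a C=O carbon.
So the answer is (A).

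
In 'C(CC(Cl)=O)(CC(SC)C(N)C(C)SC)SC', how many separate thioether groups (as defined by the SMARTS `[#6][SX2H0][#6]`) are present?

3

[#6][SX2H0][#6] is the SMARTS for a thioether: an aliphatic sulfur bridging two carbons with no H on the sulfur.
The molecule carries 3 separate instances of a methylthio ether (-SCH3) meeting every constraint; each maps to a distinct set of atoms, giving 3 matches.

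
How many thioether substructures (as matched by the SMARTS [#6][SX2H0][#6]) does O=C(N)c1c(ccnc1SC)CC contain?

1

[#6][SX2H0][#6] is the SMARTS for a thioether: an aliphatic sulfur bridging two carbons with no H on the sulfur.
Exactly one fragment in the molecule meets all constraints, giving 1 match.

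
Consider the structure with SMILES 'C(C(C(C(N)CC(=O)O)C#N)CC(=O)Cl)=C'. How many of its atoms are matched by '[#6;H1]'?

The query [#6;H1] means: any carbon bearing exactly one hydrogen.
Check the 16 heavy atoms by environment: 3× C (H2) → no; 4× C (H1) → match; 3× C (H0) → no; 2× O (H0) → no; 1× O (H1) → no; 1× N (H0) → no; 1× N (H2) → no; 1× Cl (H0) → no.
That gives 4 matching atoms.

4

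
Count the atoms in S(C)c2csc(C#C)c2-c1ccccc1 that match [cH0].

4

The query [cH0] means: aromatic carbon with no attached hydrogen (substituted or ring-fusion).
Check the 15 heavy atoms by environment: 1× s (aromatic, H0) → no; 4× c (aromatic, H0) → match; 6× c (aromatic, H1) → no; 1× S (H0) → no; 1× C (H3) → no; 1× C (H0) → no; 1× C (H1) → no.
That gives 4 matching atoms.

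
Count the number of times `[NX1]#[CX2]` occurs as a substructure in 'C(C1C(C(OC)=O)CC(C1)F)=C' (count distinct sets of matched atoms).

0

[NX1]#[CX2] is the SMARTS for a nitrile: a nitrogen triple-bonded to a two-connected carbon.
No fragment in the molecule satisfies every constraint, giving 0 matches.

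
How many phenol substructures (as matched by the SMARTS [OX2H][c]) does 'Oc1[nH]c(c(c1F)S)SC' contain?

[OX2H][c] is the SMARTS for a phenol: a hydroxyl oxygen attached to an aromatic carbon.
Exactly one fragment in the molecule meets all constraints, giving 1 match.

1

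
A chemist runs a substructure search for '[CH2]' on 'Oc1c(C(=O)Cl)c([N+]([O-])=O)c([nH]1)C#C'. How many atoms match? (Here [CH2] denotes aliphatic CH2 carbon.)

The query [CH2] means: aliphatic carbon with exactly two hydrogens.
Check the 14 heavy atoms by environment: 1× n (aromatic, H1) → no; 4× c (aromatic, H0) → no; 2× C (H0) → no; 1× C (H1) → no; 2× O (H0) → no; 1× Cl (H0) → no; 1× O (H1) → no; 1× N (charge +1, H0) → no; 1× O (charge -1, H0) → no.
No environment satisfies the query, so 0 matching atoms.

0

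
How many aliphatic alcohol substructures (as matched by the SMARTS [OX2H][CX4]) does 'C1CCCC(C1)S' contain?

0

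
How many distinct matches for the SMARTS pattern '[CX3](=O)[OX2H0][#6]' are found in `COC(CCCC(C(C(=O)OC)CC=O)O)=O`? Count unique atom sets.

[CX3](=O)[OX2H0][#6] is the SMARTS for an ester: a carbonyl carbon bonded to an oxygen that is itself bonded to carbon (no H on that O).
The molecule carries 2 separate instances of a methyl-ester group (-C(=O)OCH3) meeting every constraint; each maps to a distinct set of atoms, giving 2 matches.

2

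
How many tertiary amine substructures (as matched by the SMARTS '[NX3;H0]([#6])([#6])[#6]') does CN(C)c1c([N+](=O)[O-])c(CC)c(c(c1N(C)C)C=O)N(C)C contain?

[NX3;H0]([#6])([#6])[#6] is the SMARTS for a tertiary amine: a trivalent nitrogen with no H, bonded to three carbons.
The molecule carries 3 separate instances of a dimethylamino group (-N(CH3)2) meeting every constraint; each maps to a distinct set of atoms, giving 3 matches.

3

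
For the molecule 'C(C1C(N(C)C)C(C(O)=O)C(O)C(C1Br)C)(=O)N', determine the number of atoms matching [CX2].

The query [CX2] means: C with X2: aliphatic carbon with exactly 2 total connections.
Check the 18 heavy atoms by environment: 9× C (X4) → no; 2× O (X2) → no; 2× C (X3) → no; 2× O (X1) → no; 2× N (X3) → no; 1× Br (X1) → no.
No environment satisfies the query, so 0 matching atoms.

0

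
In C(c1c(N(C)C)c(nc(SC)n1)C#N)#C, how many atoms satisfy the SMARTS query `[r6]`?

6

The query [r6] means: r6 matches atoms in a six-membered ring.
Check the 15 heavy atoms by environment: 2× n (aromatic, in 6-ring) → match; 4× c (aromatic, in 6-ring) → match; 6× C (acyclic) → no; 2× N (acyclic) → no; 1× S (acyclic) → no.
Summing the matching environments: 2 + 4 = 6 matching atoms.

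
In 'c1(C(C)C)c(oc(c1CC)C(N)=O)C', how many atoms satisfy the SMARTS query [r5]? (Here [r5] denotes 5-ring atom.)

The query [r5] means: r5 matches atoms in a five-membered ring.
Check the 14 heavy atoms by environment: 1× o (aromatic, in 5-ring) → match; 4× c (aromatic, in 5-ring) → match; 7× C (acyclic) → no; 1× O (acyclic) → no; 1× N (acyclic) → no.
Summing the matching environments: 1 + 4 = 5 matching atoms.

5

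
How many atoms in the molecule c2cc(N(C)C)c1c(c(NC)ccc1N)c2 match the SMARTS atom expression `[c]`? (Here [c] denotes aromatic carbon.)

10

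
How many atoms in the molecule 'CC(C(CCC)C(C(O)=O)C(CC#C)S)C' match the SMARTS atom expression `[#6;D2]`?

4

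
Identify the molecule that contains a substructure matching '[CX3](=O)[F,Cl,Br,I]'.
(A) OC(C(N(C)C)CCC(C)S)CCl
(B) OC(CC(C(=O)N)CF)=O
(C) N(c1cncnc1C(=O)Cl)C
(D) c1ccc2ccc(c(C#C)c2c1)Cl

C

[CX3](=O)[F,Cl,Br,I] describes a carbonyl carbon bonded to a halogen (an acyl halide).
(A) has a chloro substituent but the Cl is not on a carbonyl carbon.
(B) has a carboxylic acid group (-C(=O)OH) but the carbonyl is bonded to -OH, not to a halogen.
(C) contains an acyl chloride (-C(=O)Cl), which satisfies every atom and bond constraint.
(D) has a chloro substituent but the Cl is not on a carbonyl carbon.
So the answer is (C).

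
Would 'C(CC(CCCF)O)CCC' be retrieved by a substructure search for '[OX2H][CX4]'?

Yes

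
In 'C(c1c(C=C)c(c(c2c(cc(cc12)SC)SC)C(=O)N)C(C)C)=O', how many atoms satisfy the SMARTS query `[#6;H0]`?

9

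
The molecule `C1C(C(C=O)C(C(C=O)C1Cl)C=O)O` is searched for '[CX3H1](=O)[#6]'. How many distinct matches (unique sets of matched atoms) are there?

3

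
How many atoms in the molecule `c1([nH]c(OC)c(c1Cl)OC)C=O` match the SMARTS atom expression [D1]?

4

Check the 12 heavy atoms by environment: 1× n (aromatic, D2) → no; 4× c (aromatic, D3) → no; 2× O (D2) → no; 2× C (D1) → match; 1× C (D2) → no; 1× O (D1) → match; 1× Cl (D1) → match.
Summing the matching environments: 2 + 1 + 1 = 4 matching atoms.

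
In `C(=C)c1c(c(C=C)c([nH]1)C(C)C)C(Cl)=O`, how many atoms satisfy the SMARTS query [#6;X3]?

9

The query [#6;X3] means: any carbon (aromatic or not) with three total connections.
Check the 15 heavy atoms by environment: 1× n (aromatic, X3) → no; 4× c (aromatic, X3) → match; 5× C (X3) → match; 1× O (X1) → no; 1× Cl (X1) → no; 3× C (X4) → no.
Summing the matching environments: 4 + 5 = 9 matching atoms.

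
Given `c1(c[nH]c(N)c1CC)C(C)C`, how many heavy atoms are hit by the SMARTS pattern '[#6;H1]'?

The query [#6;H1] means: any carbon bearing exactly one hydrogen.
Check the 11 heavy atoms by environment: 1× n (aromatic, H1) → no; 3× c (aromatic, H0) → no; 1× c (aromatic, H1) → match; 1× C (H1) → match; 3× C (H3) → no; 1× N (H2) → no; 1× C (H2) → no.
Summing the matching environments: 1 + 1 = 2 matching atoms.

2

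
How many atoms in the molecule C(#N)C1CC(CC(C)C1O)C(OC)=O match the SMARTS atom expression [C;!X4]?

2

The query [C;!X4] means: aliphatic carbon that does not have four total connections.
Check the 14 heavy atoms by environment: 8× C (X4) → no; 1× C (X3) → match; 1× O (X1) → no; 2× O (X2) → no; 1× C (X2) → match; 1× N (X1) → no.
Summing the matching environments: 1 + 1 = 2 matching atoms.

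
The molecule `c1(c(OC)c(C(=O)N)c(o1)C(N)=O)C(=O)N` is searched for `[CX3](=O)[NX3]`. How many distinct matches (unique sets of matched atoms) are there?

3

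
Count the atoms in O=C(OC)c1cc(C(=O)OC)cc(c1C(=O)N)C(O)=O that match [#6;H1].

The query [#6;H1] means: any carbon bearing exactly one hydrogen.
Check the 20 heavy atoms by environment: 4× c (aromatic, H0) → no; 2× c (aromatic, H1) → match; 4× C (H0) → no; 6× O (H0) → no; 2× C (H3) → no; 1× N (H2) → no; 1× O (H1) → no.
That gives 2 matching atoms.

2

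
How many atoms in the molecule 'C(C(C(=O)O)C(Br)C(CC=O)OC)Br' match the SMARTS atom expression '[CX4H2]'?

2

The query [CX4H2] means: sp3 carbon (X4) with exactly two hydrogens.
Check the 14 heavy atoms by environment: 2× C (H2, X4) → match; 3× C (H1, X4) → no; 1× C (H1, X3) → no; 2× O (H0, X1) → no; 2× Br (H0, X1) → no; 1× C (H0, X3) → no; 1× O (H1, X2) → no; 1× O (H0, X2) → no; 1× C (H3, X4) → no.
That gives 2 matching atoms.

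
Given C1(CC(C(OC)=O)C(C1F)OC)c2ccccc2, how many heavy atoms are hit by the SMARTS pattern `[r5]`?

5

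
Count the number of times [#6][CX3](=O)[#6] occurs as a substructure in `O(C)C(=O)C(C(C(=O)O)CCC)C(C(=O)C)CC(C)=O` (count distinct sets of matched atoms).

[#6][CX3](=O)[#6] is the SMARTS for a ketone: a carbonyl carbon (no H) flanked by two carbons.
The molecule carries 2 separate instances of an acetyl/ketone group (-C(=O)CH3) meeting every constraint; each maps to a distinct set of atoms, giving 2 matches.

2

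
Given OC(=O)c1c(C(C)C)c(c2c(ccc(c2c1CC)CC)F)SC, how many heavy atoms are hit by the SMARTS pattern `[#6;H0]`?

Check the 23 heavy atoms by environment: 8× c (aromatic, H0) → match; 2× c (aromatic, H1) → no; 1× C (H0) → match; 1× O (H0) → no; 1× O (H1) → no; 1× S (H0) → no; 5× C (H3) → no; 1× C (H1) → no; 2× C (H2) → no; 1× F (H0) → no.
Summing the matching environments: 8 + 1 = 9 matching atoms.

9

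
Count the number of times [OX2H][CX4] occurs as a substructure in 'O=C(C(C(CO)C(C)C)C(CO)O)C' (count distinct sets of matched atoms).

3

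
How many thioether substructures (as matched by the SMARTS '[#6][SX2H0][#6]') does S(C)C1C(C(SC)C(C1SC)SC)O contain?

4

[#6][SX2H0][#6] is the SMARTS for a thioether: an aliphatic sulfur bridging two carbons with no H on the sulfur.
The molecule carries 4 separate instances of a methylthio ether (-SCH3) meeting every constraint; each maps to a distinct set of atoms, giving 4 matches.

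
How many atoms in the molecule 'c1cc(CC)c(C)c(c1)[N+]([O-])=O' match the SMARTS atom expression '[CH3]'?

2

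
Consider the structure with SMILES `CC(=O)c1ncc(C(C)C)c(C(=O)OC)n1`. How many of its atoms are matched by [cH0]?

3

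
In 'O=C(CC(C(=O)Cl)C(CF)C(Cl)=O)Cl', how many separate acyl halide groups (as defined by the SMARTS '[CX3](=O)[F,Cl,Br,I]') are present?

[CX3](=O)[F,Cl,Br,I] is the SMARTS for an acyl halide: a carbonyl carbon bonded to a halogen.
The molecule carries 3 separate instances of an acyl chloride (-C(=O)Cl) meeting every constraint; each maps to a distinct set of atoms, giving 3 matches.

3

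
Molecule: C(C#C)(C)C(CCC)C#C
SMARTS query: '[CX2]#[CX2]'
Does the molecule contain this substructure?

Yes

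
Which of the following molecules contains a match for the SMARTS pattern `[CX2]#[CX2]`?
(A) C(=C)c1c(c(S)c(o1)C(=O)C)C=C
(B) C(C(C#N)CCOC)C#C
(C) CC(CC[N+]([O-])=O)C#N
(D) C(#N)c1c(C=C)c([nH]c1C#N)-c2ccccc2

[CX2]#[CX2] describes a carbon-carbon triple bond (an alkyne).
(A) has a vinyl group (-CH=CH2) but the C=C is a double bond; both carbons are CX3, not CX2.
(B) contains an ethynyl group (-C#CH), which satisfies every atom and bond constraint.
(C) has a nitrile (-C#N) but the triple bond is C#N, not C#C.
(D) has a nitrile (-C#N) but the triple bond is C#N, not C#C.
So the answer is (B).

B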